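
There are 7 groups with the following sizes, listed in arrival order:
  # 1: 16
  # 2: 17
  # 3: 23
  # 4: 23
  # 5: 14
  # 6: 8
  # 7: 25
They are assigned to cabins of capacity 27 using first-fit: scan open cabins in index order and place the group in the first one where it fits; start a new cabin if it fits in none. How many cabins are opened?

  16 → cabin 1 (new)  [load 16/27]
  17 → cabin 2 (new)  [load 17/27]
  23 → cabin 3 (new)  [load 23/27]
  23 → cabin 4 (new)  [load 23/27]
  14 → cabin 5 (new)  [load 14/27]
  8 → cabin 1  [load 24/27]
  25 → cabin 6 (new)  [load 25/27]
6 cabins opened.

6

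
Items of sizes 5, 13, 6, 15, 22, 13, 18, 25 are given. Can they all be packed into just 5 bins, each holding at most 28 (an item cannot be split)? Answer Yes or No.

A valid assignment using 5 bins:
  bin 1: 25 = 25
  bin 2: 22 + 6 = 28
  bin 3: 18 + 5 = 23
  bin 4: 15 + 13 = 28
  bin 5: 13 = 13
Every load is within 28, so 5 bins suffice.

Yes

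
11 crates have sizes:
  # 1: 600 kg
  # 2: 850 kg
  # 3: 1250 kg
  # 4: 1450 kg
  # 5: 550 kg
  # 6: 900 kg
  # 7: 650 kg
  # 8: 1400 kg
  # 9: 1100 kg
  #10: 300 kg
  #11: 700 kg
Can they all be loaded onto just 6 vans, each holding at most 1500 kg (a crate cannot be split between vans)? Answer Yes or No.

No

Total = 9750 kg; ⌈9750/1500⌉ = 7.
At least 7 vans are required, but only 6 are allowed.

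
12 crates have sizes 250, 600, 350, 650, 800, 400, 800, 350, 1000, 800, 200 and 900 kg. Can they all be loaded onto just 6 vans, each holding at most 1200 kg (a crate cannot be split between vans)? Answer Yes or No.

Total = 7100 kg; ⌈7100/1200⌉ = 6.
The bound of 6 does not rule out 6, but exhaustive search shows no assignment into 6 vans of capacity 1200 kg exists — the minimum is 7.

No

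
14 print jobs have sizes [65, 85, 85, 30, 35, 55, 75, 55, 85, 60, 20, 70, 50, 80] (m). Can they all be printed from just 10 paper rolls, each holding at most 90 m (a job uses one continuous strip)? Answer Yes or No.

No

Total = 850 m; ⌈850/90⌉ = 10.
11 print jobs each exceed half the capacity and cannot share a roll, forcing at least 11 paper rolls.
At least 11 paper rolls are required, but only 10 are allowed.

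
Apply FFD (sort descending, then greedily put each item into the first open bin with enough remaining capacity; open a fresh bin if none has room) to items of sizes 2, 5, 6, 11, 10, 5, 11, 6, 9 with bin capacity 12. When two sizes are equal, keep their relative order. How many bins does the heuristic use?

6

Sorted descending: 11, 11, 10, 9, 6, 6, 5, 5, 2.
  11 → bin 1 (new)  [load 11/12]
  11 → bin 2 (new)  [load 11/12]
  10 → bin 3 (new)  [load 10/12]
  9 → bin 4 (new)  [load 9/12]
  6 → bin 5 (new)  [load 6/12]
  6 → bin 5  [load 12/12]
  5 → bin 6 (new)  [load 5/12]
  5 → bin 6  [load 10/12]
  2 → bin 3  [load 12/12]
6 bins opened.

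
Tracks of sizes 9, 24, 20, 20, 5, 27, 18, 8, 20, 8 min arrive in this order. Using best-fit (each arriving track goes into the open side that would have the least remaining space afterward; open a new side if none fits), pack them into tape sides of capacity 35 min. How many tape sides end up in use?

6

  9 → side 1 (new)  [load 9/35]
  24 → side 1  [load 33/35]
  20 → side 2 (new)  [load 20/35]
  20 → side 3 (new)  [load 20/35]
  5 → side 2  [load 25/35]
  27 → side 4 (new)  [load 27/35]
  18 → side 5 (new)  [load 18/35]
  8 → side 4  [load 35/35]
  20 → side 6 (new)  [load 20/35]
  8 → side 2  [load 33/35]
6 tape sides opened.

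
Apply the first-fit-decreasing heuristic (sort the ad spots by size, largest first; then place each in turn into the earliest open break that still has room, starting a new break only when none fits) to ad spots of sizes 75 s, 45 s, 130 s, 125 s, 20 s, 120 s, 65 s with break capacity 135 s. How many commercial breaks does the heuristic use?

5

Sorted descending: 130, 125, 120, 75, 65, 45, 20.
  130 → break 1 (new)  [load 130/135]
  125 → break 2 (new)  [load 125/135]
  120 → break 3 (new)  [load 120/135]
  75 → break 4 (new)  [load 75/135]
  65 → break 5 (new)  [load 65/135]
  45 → break 4  [load 120/135]
  20 → break 5  [load 85/135]
5 commercial breaks opened.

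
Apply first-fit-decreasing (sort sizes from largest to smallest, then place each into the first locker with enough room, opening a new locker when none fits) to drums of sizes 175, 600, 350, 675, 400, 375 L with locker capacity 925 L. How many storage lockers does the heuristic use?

Sorted descending: 675, 600, 400, 375, 350, 175.
  675 → locker 1 (new)  [load 675/925]
  600 → locker 2 (new)  [load 600/925]
  400 → locker 3 (new)  [load 400/925]
  375 → locker 3  [load 775/925]
  350 → locker 4 (new)  [load 350/925]
  175 → locker 1  [load 850/925]
4 storage lockers opened.

4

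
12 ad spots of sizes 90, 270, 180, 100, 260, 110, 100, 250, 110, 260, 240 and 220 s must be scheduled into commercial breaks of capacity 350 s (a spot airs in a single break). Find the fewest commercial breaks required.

7

Total = 270 + 260 + 260 + 250 + 240 + 220 + 180 + 110 + 110 + 100 + 100 + 90 = 2190 s.
Lower bound: ⌈2190/350⌉ = 7 commercial breaks.
A packing using 7 commercial breaks:
  break 1: 270 = 270
  break 2: 260 + 90 = 350
  break 3: 260 = 260
  break 4: 250 + 100 = 350
  break 5: 240 + 110 = 350
  break 6: 220 + 110 = 330
  break 7: 180 + 100 = 280
This matches the lower bound, so 7 is optimal.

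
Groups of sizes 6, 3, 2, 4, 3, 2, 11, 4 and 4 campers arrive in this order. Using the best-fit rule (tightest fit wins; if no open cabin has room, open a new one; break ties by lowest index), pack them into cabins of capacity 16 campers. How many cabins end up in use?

  6 → cabin 1 (new)  [load 6/16]
  3 → cabin 1  [load 9/16]
  2 → cabin 1  [load 11/16]
  4 → cabin 1  [load 15/16]
  3 → cabin 2 (new)  [load 3/16]
  2 → cabin 2  [load 5/16]
  11 → cabin 2  [load 16/16]
  4 → cabin 3 (new)  [load 4/16]
  4 → cabin 3  [load 8/16]
3 cabins opened.

3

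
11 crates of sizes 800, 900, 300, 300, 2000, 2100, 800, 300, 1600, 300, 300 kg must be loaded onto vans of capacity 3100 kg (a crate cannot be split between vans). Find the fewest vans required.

Total = 2100 + 2000 + 1600 + 900 + 800 + 800 + 300 + 300 + 300 + 300 + 300 = 9700 kg.
Lower bound: ⌈9700/3100⌉ = 4 vans.
A packing using 4 vans:
  van 1: 2100 + 900 = 3000
  van 2: 2000 + 800 + 300 = 3100
  van 3: 1600 + 800 + 300 + 300 = 3000
  van 4: 300 + 300 = 600
This matches the lower bound, so 4 is optimal.

4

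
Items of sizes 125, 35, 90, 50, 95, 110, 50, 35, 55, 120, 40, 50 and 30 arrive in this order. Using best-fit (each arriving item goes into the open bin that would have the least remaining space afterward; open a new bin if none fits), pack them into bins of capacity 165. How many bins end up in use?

  125 → bin 1 (new)  [load 125/165]
  35 → bin 1  [load 160/165]
  90 → bin 2 (new)  [load 90/165]
  50 → bin 2  [load 140/165]
  95 → bin 3 (new)  [load 95/165]
  110 → bin 4 (new)  [load 110/165]
  50 → bin 4  [load 160/165]
  35 → bin 3  [load 130/165]
  55 → bin 5 (new)  [load 55/165]
  120 → bin 6 (new)  [load 120/165]
  40 → bin 6  [load 160/165]
  50 → bin 5  [load 105/165]
  30 → bin 3  [load 160/165]
6 bins opened.

6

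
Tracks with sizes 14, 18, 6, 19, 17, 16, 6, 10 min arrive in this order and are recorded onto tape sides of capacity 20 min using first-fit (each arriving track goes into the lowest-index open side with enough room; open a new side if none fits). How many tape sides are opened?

6

  14 → side 1 (new)  [load 14/20]
  18 → side 2 (new)  [load 18/20]
  6 → side 1  [load 20/20]
  19 → side 3 (new)  [load 19/20]
  17 → side 4 (new)  [load 17/20]
  16 → side 5 (new)  [load 16/20]
  6 → side 6 (new)  [load 6/20]
  10 → side 6  [load 16/20]
6 tape sides opened.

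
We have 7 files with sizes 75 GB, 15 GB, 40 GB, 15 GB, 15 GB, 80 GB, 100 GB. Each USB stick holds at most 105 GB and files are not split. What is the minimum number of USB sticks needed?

Total = 100 + 80 + 75 + 40 + 15 + 15 + 15 = 340 GB.
Lower bound: ⌈340/105⌉ = 4 USB sticks.
A packing using 4 USB sticks:
  USB stick 1: 100 = 100
  USB stick 2: 80 + 15 = 95
  USB stick 3: 75 + 15 + 15 = 105
  USB stick 4: 40 = 40
This matches the lower bound, so 4 is optimal.

4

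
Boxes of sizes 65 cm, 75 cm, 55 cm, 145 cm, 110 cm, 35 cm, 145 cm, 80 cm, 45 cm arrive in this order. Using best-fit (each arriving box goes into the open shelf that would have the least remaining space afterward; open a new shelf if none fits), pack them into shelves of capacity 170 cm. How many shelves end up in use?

  65 → shelf 1 (new)  [load 65/170]
  75 → shelf 1  [load 140/170]
  55 → shelf 2 (new)  [load 55/170]
  145 → shelf 3 (new)  [load 145/170]
  110 → shelf 2  [load 165/170]
  35 → shelf 4 (new)  [load 35/170]
  145 → shelf 5 (new)  [load 145/170]
  80 → shelf 4  [load 115/170]
  45 → shelf 4  [load 160/170]
5 shelves opened.

5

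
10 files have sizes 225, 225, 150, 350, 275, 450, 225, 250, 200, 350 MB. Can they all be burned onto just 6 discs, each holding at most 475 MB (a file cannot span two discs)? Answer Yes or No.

No

Total = 2700 MB; ⌈2700/475⌉ = 6.
The bound of 6 does not rule out 6, but exhaustive search shows no assignment into 6 discs of capacity 475 MB exists — the minimum is 7.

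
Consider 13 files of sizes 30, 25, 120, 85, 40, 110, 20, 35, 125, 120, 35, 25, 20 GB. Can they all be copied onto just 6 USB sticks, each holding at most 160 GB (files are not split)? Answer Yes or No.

A valid assignment using 5 USB sticks:
  USB stick 1: 125 + 35 = 160
  USB stick 2: 120 + 40 = 160
  USB stick 3: 120 + 35 = 155
  USB stick 4: 110 + 30 + 20 = 160
  USB stick 5: 85 + 25 + 25 + 20 = 155
That uses only 5 ≤ 6, so 6 USB sticks are enough.

Yes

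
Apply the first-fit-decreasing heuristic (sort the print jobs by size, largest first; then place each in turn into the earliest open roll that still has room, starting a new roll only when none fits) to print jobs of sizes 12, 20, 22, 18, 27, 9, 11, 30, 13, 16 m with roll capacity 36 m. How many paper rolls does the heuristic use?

Sorted descending: 30, 27, 22, 20, 18, 16, 13, 12, 11, 9.
  30 → roll 1 (new)  [load 30/36]
  27 → roll 2 (new)  [load 27/36]
  22 → roll 3 (new)  [load 22/36]
  20 → roll 4 (new)  [load 20/36]
  18 → roll 5 (new)  [load 18/36]
  16 → roll 4  [load 36/36]
  13 → roll 3  [load 35/36]
  12 → roll 5  [load 30/36]
  11 → roll 6 (new)  [load 11/36]
  9 → roll 2  [load 36/36]
6 paper rolls opened.

6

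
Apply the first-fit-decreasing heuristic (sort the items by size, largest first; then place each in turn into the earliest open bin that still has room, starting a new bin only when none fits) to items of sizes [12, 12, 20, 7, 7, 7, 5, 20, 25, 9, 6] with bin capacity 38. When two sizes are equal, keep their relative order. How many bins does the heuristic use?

4

Sorted descending: 25, 20, 20, 12, 12, 9, 7, 7, 7, 6, 5.
  25 → bin 1 (new)  [load 25/38]
  20 → bin 2 (new)  [load 20/38]
  20 → bin 3 (new)  [load 20/38]
  12 → bin 1  [load 37/38]
  12 → bin 2  [load 32/38]
  9 → bin 3  [load 29/38]
  7 → bin 3  [load 36/38]
  7 → bin 4 (new)  [load 7/38]
  7 → bin 4  [load 14/38]
  6 → bin 2  [load 38/38]
  5 → bin 4  [load 19/38]
4 bins opened.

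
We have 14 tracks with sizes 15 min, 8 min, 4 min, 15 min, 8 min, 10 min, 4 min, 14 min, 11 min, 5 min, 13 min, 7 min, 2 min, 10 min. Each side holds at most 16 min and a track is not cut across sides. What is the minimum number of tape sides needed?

9

Total = 15 + 15 + 14 + 13 + 11 + 10 + 10 + 8 + 8 + 7 + 5 + 4 + 4 + 2 = 126 min.
Lower bound: ⌈126/16⌉ = 8 tape sides.
A packing using 9 tape sides:
  side 1: 15 = 15
  side 2: 15 = 15
  side 3: 14 + 2 = 16
  side 4: 13 = 13
  side 5: 11 + 5 = 16
  side 6: 10 + 4 = 14
  side 7: 10 + 4 = 14
  side 8: 8 + 8 = 16
  side 9: 7 = 7
No arrangement into 8 tape sides stays within capacity, so 9 is optimal.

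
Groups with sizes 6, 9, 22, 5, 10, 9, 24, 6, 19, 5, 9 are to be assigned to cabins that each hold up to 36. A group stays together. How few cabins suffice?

Total = 24 + 22 + 19 + 10 + 9 + 9 + 9 + 6 + 6 + 5 + 5 = 124.
Lower bound: ⌈124/36⌉ = 4 cabins.
A packing using 4 cabins:
  cabin 1: 24 + 10 = 34
  cabin 2: 22 + 9 + 5 = 36
  cabin 3: 19 + 9 + 6 = 34
  cabin 4: 9 + 6 + 5 = 20
This matches the lower bound, so 4 is optimal.

4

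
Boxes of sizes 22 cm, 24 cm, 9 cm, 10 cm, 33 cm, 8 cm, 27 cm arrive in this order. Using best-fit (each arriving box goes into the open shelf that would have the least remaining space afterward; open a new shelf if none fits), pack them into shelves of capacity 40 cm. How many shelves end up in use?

4

  22 → shelf 1 (new)  [load 22/40]
  24 → shelf 2 (new)  [load 24/40]
  9 → shelf 2  [load 33/40]
  10 → shelf 1  [load 32/40]
  33 → shelf 3 (new)  [load 33/40]
  8 → shelf 1  [load 40/40]
  27 → shelf 4 (new)  [load 27/40]
4 shelves opened.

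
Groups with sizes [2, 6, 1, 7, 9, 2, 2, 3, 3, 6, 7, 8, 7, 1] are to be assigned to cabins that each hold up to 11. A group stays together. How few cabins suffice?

Total = 9 + 8 + 7 + 7 + 7 + 6 + 6 + 3 + 3 + 2 + 2 + 2 + 1 + 1 = 64.
Lower bound: ⌈64/11⌉ = 6 cabins.
Also, 7 groups each exceed 11/2, and no two of those can share a cabin, so at least 7 cabins are needed.
A packing using 7 cabins:
  cabin 1: 9 + 2 = 11
  cabin 2: 8 + 3 = 11
  cabin 3: 7 + 3 + 1 = 11
  cabin 4: 7 + 2 + 2 = 11
  cabin 5: 7 + 1 = 8
  cabin 6: 6 = 6
  cabin 7: 6 = 6
This matches the lower bound, so 7 is optimal.

7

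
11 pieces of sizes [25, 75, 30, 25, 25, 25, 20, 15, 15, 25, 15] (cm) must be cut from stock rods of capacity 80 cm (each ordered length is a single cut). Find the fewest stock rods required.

4

Total = 75 + 30 + 25 + 25 + 25 + 25 + 25 + 20 + 15 + 15 + 15 = 295 cm.
Lower bound: ⌈295/80⌉ = 4 stock rods.
A packing using 4 stock rods:
  stock rod 1: 75 = 75
  stock rod 2: 30 + 25 + 25 = 80
  stock rod 3: 25 + 25 + 25 = 75
  stock rod 4: 20 + 15 + 15 + 15 = 65
This matches the lower bound, so 4 is optimal.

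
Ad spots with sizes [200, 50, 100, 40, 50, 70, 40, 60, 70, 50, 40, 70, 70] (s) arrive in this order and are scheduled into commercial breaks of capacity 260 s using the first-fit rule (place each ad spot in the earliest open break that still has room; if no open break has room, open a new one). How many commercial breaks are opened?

  200 → break 1 (new)  [load 200/260]
  50 → break 1  [load 250/260]
  100 → break 2 (new)  [load 100/260]
  40 → break 2  [load 140/260]
  50 → break 2  [load 190/260]
  70 → break 2  [load 260/260]
  40 → break 3 (new)  [load 40/260]
  60 → break 3  [load 100/260]
  70 → break 3  [load 170/260]
  50 → break 3  [load 220/260]
  40 → break 3  [load 260/260]
  70 → break 4 (new)  [load 70/260]
  70 → break 4  [load 140/260]
4 commercial breaks opened.

4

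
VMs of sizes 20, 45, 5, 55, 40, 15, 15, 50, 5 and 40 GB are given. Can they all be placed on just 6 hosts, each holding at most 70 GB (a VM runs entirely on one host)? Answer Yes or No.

Yes

A valid assignment using 5 hosts:
  host 1: 55 + 15 = 70
  host 2: 50 + 20 = 70
  host 3: 45 + 15 + 5 + 5 = 70
  host 4: 40 = 40
  host 5: 40 = 40
That uses only 5 ≤ 6, so 6 hosts are enough.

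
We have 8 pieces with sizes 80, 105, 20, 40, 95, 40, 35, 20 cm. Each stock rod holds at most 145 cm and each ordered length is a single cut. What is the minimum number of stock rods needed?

4

Total = 105 + 95 + 80 + 40 + 40 + 35 + 20 + 20 = 435 cm.
Lower bound: ⌈435/145⌉ = 3 stock rods.
A packing using 4 stock rods:
  stock rod 1: 105 + 40 = 145
  stock rod 2: 95 + 40 = 135
  stock rod 3: 80 + 35 + 20 = 135
  stock rod 4: 20 = 20
No arrangement into 3 stock rods stays within capacity, so 4 is optimal.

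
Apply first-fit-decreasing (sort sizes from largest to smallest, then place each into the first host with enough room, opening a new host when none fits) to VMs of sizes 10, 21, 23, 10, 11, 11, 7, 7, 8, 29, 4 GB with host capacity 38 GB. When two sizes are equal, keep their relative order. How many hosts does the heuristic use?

4

Sorted descending: 29, 23, 21, 11, 11, 10, 10, 8, 7, 7, 4.
  29 → host 1 (new)  [load 29/38]
  23 → host 2 (new)  [load 23/38]
  21 → host 3 (new)  [load 21/38]
  11 → host 2  [load 34/38]
  11 → host 3  [load 32/38]
  10 → host 4 (new)  [load 10/38]
  10 → host 4  [load 20/38]
  8 → host 1  [load 37/38]
  7 → host 4  [load 27/38]
  7 → host 4  [load 34/38]
  4 → host 2  [load 38/38]
4 hosts opened.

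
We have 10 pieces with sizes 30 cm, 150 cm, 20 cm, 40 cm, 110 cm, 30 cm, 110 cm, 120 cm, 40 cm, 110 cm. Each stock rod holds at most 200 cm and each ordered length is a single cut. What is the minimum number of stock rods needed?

5

Total = 150 + 120 + 110 + 110 + 110 + 40 + 40 + 30 + 30 + 20 = 760 cm.
Lower bound: ⌈760/200⌉ = 4 stock rods.
Also, 5 pieces each exceed 100 cm, and no two of those can share a stock rod, so at least 5 stock rods are needed.
A packing using 5 stock rods:
  stock rod 1: 150 + 40 = 190
  stock rod 2: 120 + 40 + 30 = 190
  stock rod 3: 110 + 30 + 20 = 160
  stock rod 4: 110 = 110
  stock rod 5: 110 = 110
This matches the lower bound, so 5 is optimal.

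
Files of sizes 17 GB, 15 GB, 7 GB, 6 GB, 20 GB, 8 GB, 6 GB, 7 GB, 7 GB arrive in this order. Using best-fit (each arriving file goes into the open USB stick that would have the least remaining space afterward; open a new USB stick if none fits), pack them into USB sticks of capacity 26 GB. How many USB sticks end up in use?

  17 → USB stick 1 (new)  [load 17/26]
  15 → USB stick 2 (new)  [load 15/26]
  7 → USB stick 1  [load 24/26]
  6 → USB stick 2  [load 21/26]
  20 → USB stick 3 (new)  [load 20/26]
  8 → USB stick 4 (new)  [load 8/26]
  6 → USB stick 3  [load 26/26]
  7 → USB stick 4  [load 15/26]
  7 → USB stick 4  [load 22/26]
4 USB sticks opened.

4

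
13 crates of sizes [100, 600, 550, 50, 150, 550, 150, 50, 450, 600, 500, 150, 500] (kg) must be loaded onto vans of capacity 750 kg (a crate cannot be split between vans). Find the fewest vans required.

7

Total = 600 + 600 + 550 + 550 + 500 + 500 + 450 + 150 + 150 + 150 + 100 + 50 + 50 = 4400 kg.
Lower bound: ⌈4400/750⌉ = 6 vans.
Also, 7 crates each exceed 375 kg, and no two of those can share a van, so at least 7 vans are needed.
A packing using 7 vans:
  van 1: 600 + 150 = 750
  van 2: 600 + 150 = 750
  van 3: 550 + 150 + 50 = 750
  van 4: 550 + 100 + 50 = 700
  van 5: 500 = 500
  van 6: 500 = 500
  van 7: 450 = 450
This matches the lower bound, so 7 is optimal.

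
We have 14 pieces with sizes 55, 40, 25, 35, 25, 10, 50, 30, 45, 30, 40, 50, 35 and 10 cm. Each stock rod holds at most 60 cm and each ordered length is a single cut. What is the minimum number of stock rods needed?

9

Total = 55 + 50 + 50 + 45 + 40 + 40 + 35 + 35 + 30 + 30 + 25 + 25 + 10 + 10 = 480 cm.
Lower bound: ⌈480/60⌉ = 8 stock rods.
A packing using 9 stock rods:
  stock rod 1: 55 = 55
  stock rod 2: 50 + 10 = 60
  stock rod 3: 50 + 10 = 60
  stock rod 4: 45 = 45
  stock rod 5: 40 = 40
  stock rod 6: 40 = 40
  stock rod 7: 35 + 25 = 60
  stock rod 8: 35 + 25 = 60
  stock rod 9: 30 + 30 = 60
No arrangement into 8 stock rods stays within capacity, so 9 is optimal.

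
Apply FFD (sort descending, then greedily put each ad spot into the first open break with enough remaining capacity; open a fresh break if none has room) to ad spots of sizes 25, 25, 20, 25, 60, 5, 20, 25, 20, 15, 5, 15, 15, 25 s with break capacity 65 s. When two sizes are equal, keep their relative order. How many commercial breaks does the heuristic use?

5

Sorted descending: 60, 25, 25, 25, 25, 25, 20, 20, 20, 15, 15, 15, 5, 5.
  60 → break 1 (new)  [load 60/65]
  25 → break 2 (new)  [load 25/65]
  25 → break 2  [load 50/65]
  25 → break 3 (new)  [load 25/65]
  25 → break 3  [load 50/65]
  25 → break 4 (new)  [load 25/65]
  20 → break 4  [load 45/65]
  20 → break 4  [load 65/65]
  20 → break 5 (new)  [load 20/65]
  15 → break 2  [load 65/65]
  15 → break 3  [load 65/65]
  15 → break 5  [load 35/65]
  5 → break 1  [load 65/65]
  5 → break 5  [load 40/65]
5 commercial breaks opened.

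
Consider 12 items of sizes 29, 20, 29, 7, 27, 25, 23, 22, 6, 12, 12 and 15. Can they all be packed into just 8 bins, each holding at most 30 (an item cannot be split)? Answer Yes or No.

No

Total = 227; ⌈227/30⌉ = 8.
The bound of 8 does not rule out 8, but exhaustive search shows no assignment into 8 bins of capacity 30 exists — the minimum is 9.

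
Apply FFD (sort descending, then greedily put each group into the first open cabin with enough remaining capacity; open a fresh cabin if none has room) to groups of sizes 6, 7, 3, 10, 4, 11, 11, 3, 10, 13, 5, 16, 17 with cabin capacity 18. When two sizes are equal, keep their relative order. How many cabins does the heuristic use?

Sorted descending: 17, 16, 13, 11, 11, 10, 10, 7, 6, 5, 4, 3, 3.
  17 → cabin 1 (new)  [load 17/18]
  16 → cabin 2 (new)  [load 16/18]
  13 → cabin 3 (new)  [load 13/18]
  11 → cabin 4 (new)  [load 11/18]
  11 → cabin 5 (new)  [load 11/18]
  10 → cabin 6 (new)  [load 10/18]
  10 → cabin 7 (new)  [load 10/18]
  7 → cabin 4  [load 18/18]
  6 → cabin 5  [load 17/18]
  5 → cabin 3  [load 18/18]
  4 → cabin 6  [load 14/18]
  3 → cabin 6  [load 17/18]
  3 → cabin 7  [load 13/18]
7 cabins opened.

7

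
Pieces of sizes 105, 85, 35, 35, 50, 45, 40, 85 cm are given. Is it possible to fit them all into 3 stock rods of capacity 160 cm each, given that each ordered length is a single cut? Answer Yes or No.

Total = 480 cm; ⌈480/160⌉ = 3.
The bound of 3 does not rule out 3, but exhaustive search shows no assignment into 3 stock rods of capacity 160 cm exists — the minimum is 4.

No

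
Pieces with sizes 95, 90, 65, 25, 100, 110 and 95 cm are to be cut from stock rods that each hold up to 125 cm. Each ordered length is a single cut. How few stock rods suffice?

Total = 110 + 100 + 95 + 95 + 90 + 65 + 25 = 580 cm.
Lower bound: ⌈580/125⌉ = 5 stock rods.
Also, 6 pieces each exceed 125/2 cm, and no two of those can share a stock rod, so at least 6 stock rods are needed.
A packing using 6 stock rods:
  stock rod 1: 110 = 110
  stock rod 2: 100 + 25 = 125
  stock rod 3: 95 = 95
  stock rod 4: 95 = 95
  stock rod 5: 90 = 90
  stock rod 6: 65 = 65
This matches the lower bound, so 6 is optimal.

6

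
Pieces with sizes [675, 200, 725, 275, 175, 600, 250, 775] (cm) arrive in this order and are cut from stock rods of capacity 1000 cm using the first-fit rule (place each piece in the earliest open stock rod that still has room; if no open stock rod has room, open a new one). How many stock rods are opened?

  675 → stock rod 1 (new)  [load 675/1000]
  200 → stock rod 1  [load 875/1000]
  725 → stock rod 2 (new)  [load 725/1000]
  275 → stock rod 2  [load 1000/1000]
  175 → stock rod 3 (new)  [load 175/1000]
  600 → stock rod 3  [load 775/1000]
  250 → stock rod 4 (new)  [load 250/1000]
  775 → stock rod 5 (new)  [load 775/1000]
5 stock rods opened.

5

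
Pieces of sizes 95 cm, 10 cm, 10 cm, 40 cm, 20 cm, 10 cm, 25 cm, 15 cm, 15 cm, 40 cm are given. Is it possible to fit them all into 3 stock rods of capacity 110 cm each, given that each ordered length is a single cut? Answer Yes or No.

Yes

A valid assignment using 3 stock rods:
  stock rod 1: 95 + 15 = 110
  stock rod 2: 40 + 40 + 25 = 105
  stock rod 3: 20 + 15 + 10 + 10 + 10 = 65
Every load is within 110 cm, so 3 stock rods suffice.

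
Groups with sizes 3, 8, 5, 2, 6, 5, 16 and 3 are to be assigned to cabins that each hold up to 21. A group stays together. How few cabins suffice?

3

Total = 16 + 8 + 6 + 5 + 5 + 3 + 3 + 2 = 48.
Lower bound: ⌈48/21⌉ = 3 cabins.
A packing using 3 cabins:
  cabin 1: 16 + 5 = 21
  cabin 2: 8 + 6 + 5 + 2 = 21
  cabin 3: 3 + 3 = 6
This matches the lower bound, so 3 is optimal.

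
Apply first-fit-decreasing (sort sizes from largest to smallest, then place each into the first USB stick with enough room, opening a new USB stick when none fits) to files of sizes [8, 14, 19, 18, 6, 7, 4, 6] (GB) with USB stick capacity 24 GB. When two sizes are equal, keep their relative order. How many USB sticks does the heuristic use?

4

Sorted descending: 19, 18, 14, 8, 7, 6, 6, 4.
  19 → USB stick 1 (new)  [load 19/24]
  18 → USB stick 2 (new)  [load 18/24]
  14 → USB stick 3 (new)  [load 14/24]
  8 → USB stick 3  [load 22/24]
  7 → USB stick 4 (new)  [load 7/24]
  6 → USB stick 2  [load 24/24]
  6 → USB stick 4  [load 13/24]
  4 → USB stick 1  [load 23/24]
4 USB sticks opened.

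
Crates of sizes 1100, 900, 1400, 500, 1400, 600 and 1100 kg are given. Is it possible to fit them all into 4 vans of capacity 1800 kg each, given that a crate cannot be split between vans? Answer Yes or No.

Total = 7000 kg; ⌈7000/1800⌉ = 4.
The bound of 4 does not rule out 4, but exhaustive search shows no assignment into 4 vans of capacity 1800 kg exists — the minimum is 5.

No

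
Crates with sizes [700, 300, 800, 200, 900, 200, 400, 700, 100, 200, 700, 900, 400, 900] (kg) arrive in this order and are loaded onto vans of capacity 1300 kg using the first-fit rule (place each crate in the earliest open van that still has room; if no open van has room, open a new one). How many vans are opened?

  700 → van 1 (new)  [load 700/1300]
  300 → van 1  [load 1000/1300]
  800 → van 2 (new)  [load 800/1300]
  200 → van 1  [load 1200/1300]
  900 → van 3 (new)  [load 900/1300]
  200 → van 2  [load 1000/1300]
  400 → van 3  [load 1300/1300]
  700 → van 4 (new)  [load 700/1300]
  100 → van 1  [load 1300/1300]
  200 → van 2  [load 1200/1300]
  700 → van 5 (new)  [load 700/1300]
  900 → van 6 (new)  [load 900/1300]
  400 → van 4  [load 1100/1300]
  900 → van 7 (new)  [load 900/1300]
7 vans opened.

7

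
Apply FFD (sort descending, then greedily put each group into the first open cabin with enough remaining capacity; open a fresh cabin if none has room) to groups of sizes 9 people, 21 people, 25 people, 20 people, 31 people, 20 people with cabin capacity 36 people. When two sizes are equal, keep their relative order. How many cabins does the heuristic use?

Sorted descending: 31, 25, 21, 20, 20, 9.
  31 → cabin 1 (new)  [load 31/36]
  25 → cabin 2 (new)  [load 25/36]
  21 → cabin 3 (new)  [load 21/36]
  20 → cabin 4 (new)  [load 20/36]
  20 → cabin 5 (new)  [load 20/36]
  9 → cabin 2  [load 34/36]
5 cabins opened.

5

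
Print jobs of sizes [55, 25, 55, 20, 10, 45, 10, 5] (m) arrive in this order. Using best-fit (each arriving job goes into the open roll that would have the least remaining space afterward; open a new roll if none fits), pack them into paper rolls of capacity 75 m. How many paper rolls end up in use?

  55 → roll 1 (new)  [load 55/75]
  25 → roll 2 (new)  [load 25/75]
  55 → roll 3 (new)  [load 55/75]
  20 → roll 1  [load 75/75]
  10 → roll 3  [load 65/75]
  45 → roll 2  [load 70/75]
  10 → roll 3  [load 75/75]
  5 → roll 2  [load 75/75]
3 paper rolls opened.

3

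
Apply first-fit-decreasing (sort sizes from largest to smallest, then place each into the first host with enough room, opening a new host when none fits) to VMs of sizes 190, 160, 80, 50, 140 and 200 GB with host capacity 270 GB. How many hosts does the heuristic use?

Sorted descending: 200, 190, 160, 140, 80, 50.
  200 → host 1 (new)  [load 200/270]
  190 → host 2 (new)  [load 190/270]
  160 → host 3 (new)  [load 160/270]
  140 → host 4 (new)  [load 140/270]
  80 → host 2  [load 270/270]
  50 → host 1  [load 250/270]
4 hosts opened.

4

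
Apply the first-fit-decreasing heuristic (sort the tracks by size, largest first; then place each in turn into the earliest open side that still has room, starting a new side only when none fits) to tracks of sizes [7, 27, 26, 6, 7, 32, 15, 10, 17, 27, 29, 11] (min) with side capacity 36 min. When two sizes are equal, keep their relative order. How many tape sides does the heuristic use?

Sorted descending: 32, 29, 27, 27, 26, 17, 15, 11, 10, 7, 7, 6.
  32 → side 1 (new)  [load 32/36]
  29 → side 2 (new)  [load 29/36]
  27 → side 3 (new)  [load 27/36]
  27 → side 4 (new)  [load 27/36]
  26 → side 5 (new)  [load 26/36]
  17 → side 6 (new)  [load 17/36]
  15 → side 6  [load 32/36]
  11 → side 7 (new)  [load 11/36]
  10 → side 5  [load 36/36]
  7 → side 2  [load 36/36]
  7 → side 3  [load 34/36]
  6 → side 4  [load 33/36]
7 tape sides opened.

7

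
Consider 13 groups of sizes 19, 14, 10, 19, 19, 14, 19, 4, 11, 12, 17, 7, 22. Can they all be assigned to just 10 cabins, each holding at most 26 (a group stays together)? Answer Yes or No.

Yes

A valid assignment using 9 cabins:
  cabin 1: 22 + 4 = 26
  cabin 2: 19 + 7 = 26
  cabin 3: 19 = 19
  cabin 4: 19 = 19
  cabin 5: 19 = 19
  cabin 6: 17 = 17
  cabin 7: 14 + 12 = 26
  cabin 8: 14 + 11 = 25
  cabin 9: 10 = 10
That uses only 9 ≤ 10, so 10 cabins are enough.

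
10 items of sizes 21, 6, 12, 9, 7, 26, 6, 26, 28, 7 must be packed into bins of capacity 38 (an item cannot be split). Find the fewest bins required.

4

Total = 28 + 26 + 26 + 21 + 12 + 9 + 7 + 7 + 6 + 6 = 148.
Lower bound: ⌈148/38⌉ = 4 bins.
A packing using 4 bins:
  bin 1: 28 + 9 = 37
  bin 2: 26 + 12 = 38
  bin 3: 26 + 6 + 6 = 38
  bin 4: 21 + 7 + 7 = 35
This matches the lower bound, so 4 is optimal.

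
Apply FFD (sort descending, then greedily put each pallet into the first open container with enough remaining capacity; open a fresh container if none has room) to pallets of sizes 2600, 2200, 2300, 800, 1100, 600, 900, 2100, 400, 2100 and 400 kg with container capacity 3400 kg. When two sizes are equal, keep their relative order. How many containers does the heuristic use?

5

Sorted descending: 2600, 2300, 2200, 2100, 2100, 1100, 900, 800, 600, 400, 400.
  2600 → container 1 (new)  [load 2600/3400]
  2300 → container 2 (new)  [load 2300/3400]
  2200 → container 3 (new)  [load 2200/3400]
  2100 → container 4 (new)  [load 2100/3400]
  2100 → container 5 (new)  [load 2100/3400]
  1100 → container 2  [load 3400/3400]
  900 → container 3  [load 3100/3400]
  800 → container 1  [load 3400/3400]
  600 → container 4  [load 2700/3400]
  400 → container 4  [load 3100/3400]
  400 → container 5  [load 2500/3400]
5 containers opened.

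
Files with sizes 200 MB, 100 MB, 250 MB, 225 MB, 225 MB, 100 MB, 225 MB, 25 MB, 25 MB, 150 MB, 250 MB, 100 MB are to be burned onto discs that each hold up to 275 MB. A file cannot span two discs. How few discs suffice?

Total = 250 + 250 + 225 + 225 + 225 + 200 + 150 + 100 + 100 + 100 + 25 + 25 = 1875 MB.
Lower bound: ⌈1875/275⌉ = 7 discs.
A packing using 8 discs:
  disc 1: 250 + 25 = 275
  disc 2: 250 + 25 = 275
  disc 3: 225 = 225
  disc 4: 225 = 225
  disc 5: 225 = 225
  disc 6: 200 = 200
  disc 7: 150 + 100 = 250
  disc 8: 100 + 100 = 200
No arrangement into 7 discs stays within capacity, so 8 is optimal.

8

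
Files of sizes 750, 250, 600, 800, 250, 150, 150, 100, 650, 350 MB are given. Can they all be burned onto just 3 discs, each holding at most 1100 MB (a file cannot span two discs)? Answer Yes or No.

No

Total = 4050 MB; ⌈4050/1100⌉ = 4.
At least 4 discs are required, but only 3 are allowed.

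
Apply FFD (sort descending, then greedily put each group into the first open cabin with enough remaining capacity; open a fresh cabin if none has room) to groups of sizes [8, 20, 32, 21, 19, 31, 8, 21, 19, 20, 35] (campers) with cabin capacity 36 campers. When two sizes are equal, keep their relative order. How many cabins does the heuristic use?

9

Sorted descending: 35, 32, 31, 21, 21, 20, 20, 19, 19, 8, 8.
  35 → cabin 1 (new)  [load 35/36]
  32 → cabin 2 (new)  [load 32/36]
  31 → cabin 3 (new)  [load 31/36]
  21 → cabin 4 (new)  [load 21/36]
  21 → cabin 5 (new)  [load 21/36]
  20 → cabin 6 (new)  [load 20/36]
  20 → cabin 7 (new)  [load 20/36]
  19 → cabin 8 (new)  [load 19/36]
  19 → cabin 9 (new)  [load 19/36]
  8 → cabin 4  [load 29/36]
  8 → cabin 5  [load 29/36]
9 cabins opened.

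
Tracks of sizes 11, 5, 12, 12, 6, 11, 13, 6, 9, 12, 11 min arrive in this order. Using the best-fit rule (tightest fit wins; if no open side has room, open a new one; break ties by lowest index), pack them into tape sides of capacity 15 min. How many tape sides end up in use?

9

  11 → side 1 (new)  [load 11/15]
  5 → side 2 (new)  [load 5/15]
  12 → side 3 (new)  [load 12/15]
  12 → side 4 (new)  [load 12/15]
  6 → side 2  [load 11/15]
  11 → side 5 (new)  [load 11/15]
  13 → side 6 (new)  [load 13/15]
  6 → side 7 (new)  [load 6/15]
  9 → side 7  [load 15/15]
  12 → side 8 (new)  [load 12/15]
  11 → side 9 (new)  [load 11/15]
9 tape sides opened.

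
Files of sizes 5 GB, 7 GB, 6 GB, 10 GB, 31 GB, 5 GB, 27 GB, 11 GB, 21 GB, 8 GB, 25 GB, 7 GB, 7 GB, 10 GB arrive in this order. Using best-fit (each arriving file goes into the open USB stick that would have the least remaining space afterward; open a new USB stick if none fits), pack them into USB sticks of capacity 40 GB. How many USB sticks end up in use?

5

  5 → USB stick 1 (new)  [load 5/40]
  7 → USB stick 1  [load 12/40]
  6 → USB stick 1  [load 18/40]
  10 → USB stick 1  [load 28/40]
  31 → USB stick 2 (new)  [load 31/40]
  5 → USB stick 2  [load 36/40]
  27 → USB stick 3 (new)  [load 27/40]
  11 → USB stick 1  [load 39/40]
  21 → USB stick 4 (new)  [load 21/40]
  8 → USB stick 3  [load 35/40]
  25 → USB stick 5 (new)  [load 25/40]
  7 → USB stick 5  [load 32/40]
  7 → USB stick 5  [load 39/40]
  10 → USB stick 4  [load 31/40]
5 USB sticks opened.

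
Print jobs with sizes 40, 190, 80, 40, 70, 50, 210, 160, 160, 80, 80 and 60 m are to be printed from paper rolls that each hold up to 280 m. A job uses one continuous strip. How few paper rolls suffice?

Total = 210 + 190 + 160 + 160 + 80 + 80 + 80 + 70 + 60 + 50 + 40 + 40 = 1220 m.
Lower bound: ⌈1220/280⌉ = 5 paper rolls.
A packing using 5 paper rolls:
  roll 1: 210 + 70 = 280
  roll 2: 190 + 80 = 270
  roll 3: 160 + 80 + 40 = 280
  roll 4: 160 + 80 + 40 = 280
  roll 5: 60 + 50 = 110
This matches the lower bound, so 5 is optimal.

5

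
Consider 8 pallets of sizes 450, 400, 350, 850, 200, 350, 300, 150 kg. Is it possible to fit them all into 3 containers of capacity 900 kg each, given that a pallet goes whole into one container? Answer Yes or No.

Total = 3050 kg; ⌈3050/900⌉ = 4.
At least 4 containers are required, but only 3 are allowed.

No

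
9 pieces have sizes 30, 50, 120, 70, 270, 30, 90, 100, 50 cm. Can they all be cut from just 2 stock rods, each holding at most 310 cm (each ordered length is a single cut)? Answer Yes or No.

No

Total = 810 cm; ⌈810/310⌉ = 3.
At least 3 stock rods are required, but only 2 are allowed.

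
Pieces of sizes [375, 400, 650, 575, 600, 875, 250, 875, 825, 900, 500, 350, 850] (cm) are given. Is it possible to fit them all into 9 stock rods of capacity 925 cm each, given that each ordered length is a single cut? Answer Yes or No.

Total = 8025 cm; ⌈8025/925⌉ = 9.
The bound of 9 does not rule out 9, but exhaustive search shows no assignment into 9 stock rods of capacity 925 cm exists — the minimum is 10.

No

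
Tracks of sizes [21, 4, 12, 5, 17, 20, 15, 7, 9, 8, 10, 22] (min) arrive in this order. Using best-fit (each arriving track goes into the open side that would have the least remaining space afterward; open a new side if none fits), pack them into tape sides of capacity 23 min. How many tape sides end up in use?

8

  21 → side 1 (new)  [load 21/23]
  4 → side 2 (new)  [load 4/23]
  12 → side 2  [load 16/23]
  5 → side 2  [load 21/23]
  17 → side 3 (new)  [load 17/23]
  20 → side 4 (new)  [load 20/23]
  15 → side 5 (new)  [load 15/23]
  7 → side 5  [load 22/23]
  9 → side 6 (new)  [load 9/23]
  8 → side 6  [load 17/23]
  10 → side 7 (new)  [load 10/23]
  22 → side 8 (new)  [load 22/23]
8 tape sides opened.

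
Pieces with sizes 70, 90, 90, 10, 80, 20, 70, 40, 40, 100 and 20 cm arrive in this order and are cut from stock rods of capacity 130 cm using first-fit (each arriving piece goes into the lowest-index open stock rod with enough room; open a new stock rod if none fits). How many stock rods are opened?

6

  70 → stock rod 1 (new)  [load 70/130]
  90 → stock rod 2 (new)  [load 90/130]
  90 → stock rod 3 (new)  [load 90/130]
  10 → stock rod 1  [load 80/130]
  80 → stock rod 4 (new)  [load 80/130]
  20 → stock rod 1  [load 100/130]
  70 → stock rod 5 (new)  [load 70/130]
  40 → stock rod 2  [load 130/130]
  40 → stock rod 3  [load 130/130]
  100 → stock rod 6 (new)  [load 100/130]
  20 → stock rod 1  [load 120/130]
6 stock rods opened.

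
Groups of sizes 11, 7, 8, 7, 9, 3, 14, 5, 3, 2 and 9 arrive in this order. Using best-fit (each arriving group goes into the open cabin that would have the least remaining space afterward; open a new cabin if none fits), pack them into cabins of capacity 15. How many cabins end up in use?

6

  11 → cabin 1 (new)  [load 11/15]
  7 → cabin 2 (new)  [load 7/15]
  8 → cabin 2  [load 15/15]
  7 → cabin 3 (new)  [load 7/15]
  9 → cabin 4 (new)  [load 9/15]
  3 → cabin 1  [load 14/15]
  14 → cabin 5 (new)  [load 14/15]
  5 → cabin 4  [load 14/15]
  3 → cabin 3  [load 10/15]
  2 → cabin 3  [load 12/15]
  9 → cabin 6 (new)  [load 9/15]
6 cabins opened.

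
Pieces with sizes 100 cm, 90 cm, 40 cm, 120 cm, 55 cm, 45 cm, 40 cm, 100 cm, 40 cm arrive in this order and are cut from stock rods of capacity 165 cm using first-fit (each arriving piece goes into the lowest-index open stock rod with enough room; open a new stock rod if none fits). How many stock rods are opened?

  100 → stock rod 1 (new)  [load 100/165]
  90 → stock rod 2 (new)  [load 90/165]
  40 → stock rod 1  [load 140/165]
  120 → stock rod 3 (new)  [load 120/165]
  55 → stock rod 2  [load 145/165]
  45 → stock rod 3  [load 165/165]
  40 → stock rod 4 (new)  [load 40/165]
  100 → stock rod 4  [load 140/165]
  40 → stock rod 5 (new)  [load 40/165]
5 stock rods opened.

5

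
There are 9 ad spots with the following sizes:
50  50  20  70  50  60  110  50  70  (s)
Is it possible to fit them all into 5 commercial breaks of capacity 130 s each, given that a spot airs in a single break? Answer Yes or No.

Yes

A valid assignment using 5 commercial breaks:
  break 1: 110 + 20 = 130
  break 2: 70 + 60 = 130
  break 3: 70 + 50 = 120
  break 4: 50 + 50 = 100
  break 5: 50 = 50
Every load is within 130 s, so 5 commercial breaks suffice.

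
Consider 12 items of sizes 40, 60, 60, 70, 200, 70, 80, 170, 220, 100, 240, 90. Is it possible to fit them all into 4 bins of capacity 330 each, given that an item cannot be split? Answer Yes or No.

Total = 1400; ⌈1400/330⌉ = 5.
At least 5 bins are required, but only 4 are allowed.

No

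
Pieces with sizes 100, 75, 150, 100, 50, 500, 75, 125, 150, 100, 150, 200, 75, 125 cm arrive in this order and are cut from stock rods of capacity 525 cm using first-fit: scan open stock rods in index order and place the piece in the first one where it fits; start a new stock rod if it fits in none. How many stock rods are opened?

  100 → stock rod 1 (new)  [load 100/525]
  75 → stock rod 1  [load 175/525]
  150 → stock rod 1  [load 325/525]
  100 → stock rod 1  [load 425/525]
  50 → stock rod 1  [load 475/525]
  500 → stock rod 2 (new)  [load 500/525]
  75 → stock rod 3 (new)  [load 75/525]
  125 → stock rod 3  [load 200/525]
  150 → stock rod 3  [load 350/525]
  100 → stock rod 3  [load 450/525]
  150 → stock rod 4 (new)  [load 150/525]
  200 → stock rod 4  [load 350/525]
  75 → stock rod 3  [load 525/525]
  125 → stock rod 4  [load 475/525]
4 stock rods opened.

4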